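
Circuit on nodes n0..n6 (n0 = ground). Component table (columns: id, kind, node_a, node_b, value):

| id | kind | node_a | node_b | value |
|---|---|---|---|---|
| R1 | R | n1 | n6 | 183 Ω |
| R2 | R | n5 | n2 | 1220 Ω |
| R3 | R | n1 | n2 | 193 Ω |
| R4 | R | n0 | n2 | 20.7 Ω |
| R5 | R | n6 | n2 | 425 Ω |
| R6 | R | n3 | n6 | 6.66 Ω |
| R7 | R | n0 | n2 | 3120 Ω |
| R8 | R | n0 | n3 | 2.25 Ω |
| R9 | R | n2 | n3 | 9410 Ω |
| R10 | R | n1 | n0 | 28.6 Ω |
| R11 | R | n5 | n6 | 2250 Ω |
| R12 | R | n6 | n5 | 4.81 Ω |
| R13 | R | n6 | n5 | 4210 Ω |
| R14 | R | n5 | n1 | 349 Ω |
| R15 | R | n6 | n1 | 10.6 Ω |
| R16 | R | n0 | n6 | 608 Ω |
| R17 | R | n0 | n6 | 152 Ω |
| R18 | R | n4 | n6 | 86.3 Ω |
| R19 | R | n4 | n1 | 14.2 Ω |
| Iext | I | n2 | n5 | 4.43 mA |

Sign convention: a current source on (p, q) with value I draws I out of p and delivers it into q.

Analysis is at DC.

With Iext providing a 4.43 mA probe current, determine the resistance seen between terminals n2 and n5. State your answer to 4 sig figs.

MNA unknowns: 6 node voltages V₁..V_6
R1: Y=0.005464 on G[1,6]
R2: Y=0.0008197 on G[5,2]
R3: Y=0.005181 on G[1,2]
R4: Y=0.04831 on G[0,2]
R5: Y=0.002353 on G[6,2]
R6: Y=0.1502 on G[3,6]
R7: Y=0.0003205 on G[0,2]
R8: Y=0.4444 on G[0,3]
R9: Y=0.0001063 on G[2,3]
R10: Y=0.03497 on G[1,0]
R11: Y=0.0004444 on G[5,6]
R12: Y=0.2079 on G[6,5]
R13: Y=0.0002375 on G[6,5]
R14: Y=0.002865 on G[5,1]
R15: Y=0.09434 on G[6,1]
R16: Y=0.001645 on G[0,6]
R17: Y=0.006579 on G[0,6]
R18: Y=0.01159 on G[4,6]
R19: Y=0.07042 on G[4,1]
Iext: z[2]−=0.00443, z[5]+=0.00443
solve → V1=0.01651, V2=-0.07439, V3=0.006373, V4=0.01775, V5=0.04566, V6=0.02529

R_eq = 27.10 Ω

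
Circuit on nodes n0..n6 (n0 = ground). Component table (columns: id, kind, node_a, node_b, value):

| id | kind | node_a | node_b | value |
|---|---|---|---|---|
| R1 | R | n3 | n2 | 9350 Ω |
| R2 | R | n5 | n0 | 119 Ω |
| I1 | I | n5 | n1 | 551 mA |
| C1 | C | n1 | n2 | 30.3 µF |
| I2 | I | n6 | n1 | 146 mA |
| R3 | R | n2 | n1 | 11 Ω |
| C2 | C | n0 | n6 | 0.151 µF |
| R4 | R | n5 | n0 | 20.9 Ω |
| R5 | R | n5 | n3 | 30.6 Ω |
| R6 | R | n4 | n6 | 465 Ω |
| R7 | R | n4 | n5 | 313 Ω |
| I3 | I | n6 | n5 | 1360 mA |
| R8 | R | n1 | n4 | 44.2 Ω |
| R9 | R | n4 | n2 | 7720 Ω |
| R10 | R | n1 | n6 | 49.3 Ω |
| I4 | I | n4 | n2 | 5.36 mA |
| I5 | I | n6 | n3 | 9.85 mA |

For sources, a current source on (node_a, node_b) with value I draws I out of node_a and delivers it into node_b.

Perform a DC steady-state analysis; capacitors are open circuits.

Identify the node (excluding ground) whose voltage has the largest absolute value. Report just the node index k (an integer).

6

Apply KCL at each of the 6 non-ground nodes and solve the resulting linear system.
Node n1: branches {I1, C1, I2, R3, R8, R10} → V_1 = -273.1
Node n2: branches {R1, C1, R3, R9, I4} → V_2 = -272.7
Node n3: branches {R1, R5, I5} → V_3 = -0.5890
Node n4: branches {R6, R7, R8, R9, I4} → V_4 = -247.2
Node n5: branches {R2, I1, R4, R5, R7, I3} → V_5 = 0.000
Node n6: branches {I2, C2, R6, I3, R10, I5} → V_6 = -338.2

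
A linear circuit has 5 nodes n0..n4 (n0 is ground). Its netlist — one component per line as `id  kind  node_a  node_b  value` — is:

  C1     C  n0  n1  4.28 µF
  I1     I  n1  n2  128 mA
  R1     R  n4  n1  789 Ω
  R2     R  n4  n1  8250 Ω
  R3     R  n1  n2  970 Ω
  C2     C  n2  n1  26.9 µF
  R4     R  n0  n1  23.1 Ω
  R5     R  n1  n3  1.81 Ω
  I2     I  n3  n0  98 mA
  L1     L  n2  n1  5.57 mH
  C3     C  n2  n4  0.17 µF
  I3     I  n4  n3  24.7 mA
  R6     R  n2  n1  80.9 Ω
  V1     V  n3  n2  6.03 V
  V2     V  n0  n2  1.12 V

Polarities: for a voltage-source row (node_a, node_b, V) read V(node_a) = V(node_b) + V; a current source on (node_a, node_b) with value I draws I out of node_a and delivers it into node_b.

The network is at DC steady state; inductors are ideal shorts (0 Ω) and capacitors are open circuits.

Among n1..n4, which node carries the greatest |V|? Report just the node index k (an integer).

Apply KCL at each of the 4 non-ground nodes and solve the resulting linear system.
Node n1: branches {C1, I1, R1, R2, R3, C2, R4, R5, L1, R6} → V_1 = -1.120
Node n2: branches {I1, R3, C2, L1, C3, R6, V1, V2} → V_2 = -1.120
Node n3: branches {R5, I2, I3, V1} → V_3 = 4.910
Node n4: branches {R1, R2, C3, I3} → V_4 = -18.91
Source currents: i(L1)=-3.227, i(V1)=-3.405, i(V2)=0.04952

4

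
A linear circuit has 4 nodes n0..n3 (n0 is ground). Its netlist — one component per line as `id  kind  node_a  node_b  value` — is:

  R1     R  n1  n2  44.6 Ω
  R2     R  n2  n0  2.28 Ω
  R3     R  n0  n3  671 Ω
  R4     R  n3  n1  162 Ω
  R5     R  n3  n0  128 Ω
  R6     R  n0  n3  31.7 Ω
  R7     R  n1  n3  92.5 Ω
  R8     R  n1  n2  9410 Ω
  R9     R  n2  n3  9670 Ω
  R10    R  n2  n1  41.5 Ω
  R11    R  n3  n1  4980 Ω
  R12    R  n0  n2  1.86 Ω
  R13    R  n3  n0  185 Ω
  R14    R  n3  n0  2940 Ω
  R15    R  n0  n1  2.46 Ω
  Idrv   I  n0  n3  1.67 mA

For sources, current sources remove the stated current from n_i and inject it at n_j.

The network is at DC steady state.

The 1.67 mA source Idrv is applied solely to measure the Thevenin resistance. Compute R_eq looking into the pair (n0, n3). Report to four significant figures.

R_eq = 15.81 Ω

Element admittances at DC:
  Y(R1) = 0.02242 S between n1,n2
  Y(R2) = 0.4386 S between n2,n0
  Y(R3) = 0.001490 S between n0,n3
  Y(R4) = 0.006173 S between n3,n1
  Y(R5) = 0.007812 S between n3,n0
  Y(R6) = 0.03155 S between n0,n3
  Y(R7) = 0.01081 S between n1,n3
  Y(R8) = 0.0001063 S between n1,n2
  Y(R9) = 0.0001034 S between n2,n3
  Y(R10) = 0.02410 S between n2,n1
  Y(R11) = 0.0002008 S between n3,n1
  Y(R12) = 0.5376 S between n0,n2
  Y(R13) = 0.005405 S between n3,n0
  Y(R14) = 0.0003401 S between n3,n0
  Y(R15) = 0.4065 S between n0,n1
  Idrv: injects 0.00167 A into n3 (from n0)
Assemble and solve the 3×3 MNA system:
  V(n1)=0.0009694  V(n2)=4.685e-05  V(n3)=0.02640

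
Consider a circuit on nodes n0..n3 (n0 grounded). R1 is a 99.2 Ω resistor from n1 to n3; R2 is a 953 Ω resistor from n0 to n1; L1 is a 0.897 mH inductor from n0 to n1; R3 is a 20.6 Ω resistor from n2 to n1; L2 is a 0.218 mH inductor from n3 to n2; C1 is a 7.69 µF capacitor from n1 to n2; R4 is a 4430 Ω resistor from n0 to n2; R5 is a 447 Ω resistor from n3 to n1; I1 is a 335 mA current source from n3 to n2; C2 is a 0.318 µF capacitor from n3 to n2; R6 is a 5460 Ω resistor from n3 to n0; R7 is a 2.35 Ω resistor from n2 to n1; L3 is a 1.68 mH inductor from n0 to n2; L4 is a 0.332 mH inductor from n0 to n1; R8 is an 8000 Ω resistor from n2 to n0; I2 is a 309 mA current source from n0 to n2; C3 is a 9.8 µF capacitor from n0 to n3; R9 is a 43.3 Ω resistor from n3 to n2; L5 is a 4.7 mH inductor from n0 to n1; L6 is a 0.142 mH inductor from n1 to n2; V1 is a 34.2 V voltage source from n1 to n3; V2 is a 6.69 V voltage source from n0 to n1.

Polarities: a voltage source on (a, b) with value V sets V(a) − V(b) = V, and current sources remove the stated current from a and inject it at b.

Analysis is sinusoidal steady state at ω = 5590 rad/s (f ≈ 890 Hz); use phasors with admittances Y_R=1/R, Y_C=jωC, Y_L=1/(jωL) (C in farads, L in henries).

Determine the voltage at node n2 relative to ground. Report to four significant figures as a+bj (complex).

Apply KCL at each of the 3 non-ground nodes and solve the resulting linear system.
Node n1: branches {R1, R2, L1, R3, C1, R5, R7, L4, L5, L6, V1, V2} → V_1 = -6.690+0.000j
Node n2: branches {R3, L2, C1, R4, I1, C2, R7, L3, R8, I2, R9, L6} → V_2 = -18.79+2.744j
Node n3: branches {R1, L2, R5, I1, C2, R6, C3, R9, V1} → V_3 = -40.89+0.000j
Source currents: i(V1)=-2.851+15.79j, i(V2)=-0.03791+4.956j

-18.79+2.744j V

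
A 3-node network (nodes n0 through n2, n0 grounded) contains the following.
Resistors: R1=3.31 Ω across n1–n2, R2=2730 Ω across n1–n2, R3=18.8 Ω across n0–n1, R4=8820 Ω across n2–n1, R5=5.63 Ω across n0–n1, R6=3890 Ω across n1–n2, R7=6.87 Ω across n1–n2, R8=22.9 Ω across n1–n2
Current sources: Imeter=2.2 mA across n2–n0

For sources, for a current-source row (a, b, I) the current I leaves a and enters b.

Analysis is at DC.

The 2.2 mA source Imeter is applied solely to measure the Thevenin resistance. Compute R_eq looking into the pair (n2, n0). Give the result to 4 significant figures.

R_eq = 6.365 Ω

Apply KCL at each of the 2 non-ground nodes and solve the resulting linear system.
Node n1: branches {R1, R2, R3, R4, R5, R6, R7, R8} → V_1 = -0.009532
Node n2: branches {R1, R2, R4, R6, R7, R8, Imeter} → V_2 = -0.01400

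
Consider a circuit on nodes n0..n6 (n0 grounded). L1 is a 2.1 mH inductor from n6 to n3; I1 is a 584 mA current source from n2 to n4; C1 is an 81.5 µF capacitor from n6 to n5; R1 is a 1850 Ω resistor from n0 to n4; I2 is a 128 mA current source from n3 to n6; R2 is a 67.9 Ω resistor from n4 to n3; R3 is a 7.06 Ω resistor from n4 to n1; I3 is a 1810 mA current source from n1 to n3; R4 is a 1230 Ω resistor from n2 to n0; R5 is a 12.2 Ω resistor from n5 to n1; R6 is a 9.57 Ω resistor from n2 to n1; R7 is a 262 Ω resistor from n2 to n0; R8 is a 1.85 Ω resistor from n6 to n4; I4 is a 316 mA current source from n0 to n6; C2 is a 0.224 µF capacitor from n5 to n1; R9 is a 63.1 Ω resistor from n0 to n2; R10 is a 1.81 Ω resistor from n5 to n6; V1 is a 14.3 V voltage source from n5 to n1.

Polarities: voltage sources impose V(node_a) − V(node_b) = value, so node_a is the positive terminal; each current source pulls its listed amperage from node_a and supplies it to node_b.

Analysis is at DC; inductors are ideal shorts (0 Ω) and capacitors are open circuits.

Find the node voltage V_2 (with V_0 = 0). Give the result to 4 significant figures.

14.47 V

MNA unknowns: 6 node voltages V₁..V_6 plus 2 source currents (L1, V1)
L1: row V6−V3=0, i_L1 at 6,3
I1: z[2]−=0.584, z[4]+=0.584
C1: Y=0.000 on G[6,5]
R1: Y=0.0005405 on G[0,4]
I2: z[3]−=0.128, z[6]+=0.128
R2: Y=0.01473 on G[4,3]
R3: Y=0.1416 on G[4,1]
I3: z[1]−=1.81, z[3]+=1.81
R4: Y=0.0008130 on G[2,0]
R5: Y=0.08197 on G[5,1]
R6: Y=0.1045 on G[2,1]
R7: Y=0.003817 on G[2,0]
R8: Y=0.5405 on G[6,4]
I4: z[0]−=0.316, z[6]+=0.316
C2: Y=0.000 on G[5,1]
R9: Y=0.01585 on G[0,2]
R10: Y=0.5525 on G[5,6]
V1: row V5−V1=14.3, i_V1 at 5,1
solve → V1=22.90, V2=14.47, V3=38.65, V4=36.26, V5=37.20, V6=38.65
aux → i_L1=-1.647, i_V1=-0.3734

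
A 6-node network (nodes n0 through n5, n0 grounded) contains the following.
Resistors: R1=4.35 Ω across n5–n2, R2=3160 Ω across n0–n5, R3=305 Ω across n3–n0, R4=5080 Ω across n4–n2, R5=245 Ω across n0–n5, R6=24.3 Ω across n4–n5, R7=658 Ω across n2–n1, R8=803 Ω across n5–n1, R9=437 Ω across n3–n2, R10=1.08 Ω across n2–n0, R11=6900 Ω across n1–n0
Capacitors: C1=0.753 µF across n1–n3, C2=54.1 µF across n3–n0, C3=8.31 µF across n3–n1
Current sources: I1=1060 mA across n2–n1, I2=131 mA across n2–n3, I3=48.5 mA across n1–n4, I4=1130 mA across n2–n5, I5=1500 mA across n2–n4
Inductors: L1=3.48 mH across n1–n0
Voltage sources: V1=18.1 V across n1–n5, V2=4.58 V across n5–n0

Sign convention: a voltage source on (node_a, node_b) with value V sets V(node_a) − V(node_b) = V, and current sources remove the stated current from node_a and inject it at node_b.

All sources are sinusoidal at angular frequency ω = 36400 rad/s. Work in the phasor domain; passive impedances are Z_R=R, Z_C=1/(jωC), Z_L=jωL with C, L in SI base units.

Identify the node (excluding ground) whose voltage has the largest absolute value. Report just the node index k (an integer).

MNA unknowns: 5 node voltages V₁..V_5 plus 2 source currents (V1, V2)
R1: Y=0.2299+0.000j on G[5,2]
R2: Y=0.0003165+0.000j on G[0,5]
R3: Y=0.003279+0.000j on G[3,0]
C1: Y=0.000+0.02741j on G[1,3]
R4: Y=0.0001969+0.000j on G[4,2]
R5: Y=0.004082+0.000j on G[0,5]
I1: z[2]−=1.06, z[1]+=1.06
C2: Y=0.000+1.969j on G[3,0]
R6: Y=0.04115+0.000j on G[4,5]
C3: Y=0.000+0.3025j on G[3,1]
I2: z[2]−=0.131, z[3]+=0.131
R7: Y=0.001520+0.000j on G[2,1]
I3: z[1]−=0.0485, z[4]+=0.0485
L1: Y=0.000-0.007894j on G[1,0]
R8: Y=0.001245+0.000j on G[5,1]
R9: Y=0.002288+0.000j on G[3,2]
R10: Y=0.9259+0.000j on G[2,0]
R11: Y=0.0001449+0.000j on G[1,0]
I4: z[2]−=1.13, z[5]+=1.13
I5: z[2]−=1.5, z[4]+=1.5
V1: row V1−V5=18.1, i_V1 at 1,5
V2: row V5−V0=4.58, i_V2 at 5,0
solve → V1=22.68+0.000j, V2=-2.343-9.227e-05j, V3=3.254-0.04677j, V4=42.00-4.393e-07j, V5=4.580+0.000j
aux → i_V1=0.9631-6.229j, i_V2=2.044-6.229j

4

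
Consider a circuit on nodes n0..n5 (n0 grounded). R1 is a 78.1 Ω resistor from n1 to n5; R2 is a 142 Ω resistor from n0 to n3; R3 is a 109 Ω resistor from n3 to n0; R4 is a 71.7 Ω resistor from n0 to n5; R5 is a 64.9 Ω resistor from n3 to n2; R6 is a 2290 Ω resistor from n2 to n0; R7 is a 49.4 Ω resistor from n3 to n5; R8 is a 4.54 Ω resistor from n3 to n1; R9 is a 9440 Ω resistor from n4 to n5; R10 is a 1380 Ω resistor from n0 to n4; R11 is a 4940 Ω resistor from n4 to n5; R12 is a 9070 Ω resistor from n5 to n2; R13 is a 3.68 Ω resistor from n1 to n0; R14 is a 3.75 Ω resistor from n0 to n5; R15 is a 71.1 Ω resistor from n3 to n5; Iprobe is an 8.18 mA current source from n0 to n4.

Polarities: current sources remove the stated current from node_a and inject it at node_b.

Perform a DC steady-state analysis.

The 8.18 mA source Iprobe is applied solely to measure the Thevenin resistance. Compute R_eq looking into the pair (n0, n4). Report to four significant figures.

R_eq = 968.3 Ω

Apply KCL at each of the 5 non-ground nodes and solve the resulting linear system.
Node n1: branches {R1, R8, R13} → V_1 = 0.0009579
Node n2: branches {R5, R6, R12} → V_2 = 0.001743
Node n3: branches {R2, R3, R5, R7, R8, R15} → V_3 = 0.001750
Node n4: branches {R9, R10, R11, Iprobe} → V_4 = 7.921
Node n5: branches {R1, R4, R7, R9, R11, R12, R14, R15} → V_5 = 0.007664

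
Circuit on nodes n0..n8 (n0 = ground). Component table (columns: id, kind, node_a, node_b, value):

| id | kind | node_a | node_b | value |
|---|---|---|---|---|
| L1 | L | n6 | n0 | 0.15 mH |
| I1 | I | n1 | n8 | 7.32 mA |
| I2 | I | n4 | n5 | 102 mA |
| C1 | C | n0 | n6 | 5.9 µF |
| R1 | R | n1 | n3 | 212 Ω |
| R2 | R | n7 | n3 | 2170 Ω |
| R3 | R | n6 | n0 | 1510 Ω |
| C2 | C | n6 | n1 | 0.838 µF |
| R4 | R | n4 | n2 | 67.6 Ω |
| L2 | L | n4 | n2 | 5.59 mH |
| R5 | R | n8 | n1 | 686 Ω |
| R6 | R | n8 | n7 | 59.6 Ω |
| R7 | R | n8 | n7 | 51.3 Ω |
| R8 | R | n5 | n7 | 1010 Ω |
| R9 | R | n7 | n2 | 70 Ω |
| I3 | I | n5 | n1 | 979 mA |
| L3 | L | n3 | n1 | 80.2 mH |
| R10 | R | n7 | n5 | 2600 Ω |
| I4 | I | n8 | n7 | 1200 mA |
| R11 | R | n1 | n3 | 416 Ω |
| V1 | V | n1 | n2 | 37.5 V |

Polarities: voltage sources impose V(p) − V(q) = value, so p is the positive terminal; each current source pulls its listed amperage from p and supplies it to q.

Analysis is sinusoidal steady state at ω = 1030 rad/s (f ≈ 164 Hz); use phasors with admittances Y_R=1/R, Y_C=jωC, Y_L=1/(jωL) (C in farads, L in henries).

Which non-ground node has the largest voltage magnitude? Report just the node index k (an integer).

5

MNA unknowns: 8 node voltages V₁..V_8 plus 1 source current (V1)
L1: Y=0.000-6.472j on G[6,0]
I1: z[1]−=0.00732, z[8]+=0.00732
I2: z[4]−=0.102, z[5]+=0.102
C1: Y=0.000+0.006077j on G[0,6]
R1: Y=0.004717+0.000j on G[1,3]
R2: Y=0.0004608+0.000j on G[7,3]
R3: Y=0.0006623+0.000j on G[6,0]
C2: Y=0.000+0.0008631j on G[6,1]
R4: Y=0.01479+0.000j on G[4,2]
L2: Y=0.000-0.1737j on G[4,2]
R5: Y=0.001458+0.000j on G[8,1]
R6: Y=0.01678+0.000j on G[8,7]
R7: Y=0.01949+0.000j on G[8,7]
R8: Y=0.0009901+0.000j on G[5,7]
R9: Y=0.01429+0.000j on G[7,2]
I3: z[5]−=0.979, z[1]+=0.979
L3: Y=0.000-0.01211j on G[3,1]
R10: Y=0.0003846+0.000j on G[7,5]
I4: z[8]−=1.2, z[7]+=1.2
R11: Y=0.002404+0.000j on G[1,3]
V1: row V1−V2=37.5, i_V1 at 1,2
solve → V1=0.000+0.000j, V2=-37.50+0.000j, V3=-1.440-2.304j, V4=-37.55-0.5831j, V5=-722.2-0.06575j, V6=0.000+0.000j, V7=-84.22-0.06575j, V8=-112.6-0.06321j
aux → i_V1=0.7694+0.0009393j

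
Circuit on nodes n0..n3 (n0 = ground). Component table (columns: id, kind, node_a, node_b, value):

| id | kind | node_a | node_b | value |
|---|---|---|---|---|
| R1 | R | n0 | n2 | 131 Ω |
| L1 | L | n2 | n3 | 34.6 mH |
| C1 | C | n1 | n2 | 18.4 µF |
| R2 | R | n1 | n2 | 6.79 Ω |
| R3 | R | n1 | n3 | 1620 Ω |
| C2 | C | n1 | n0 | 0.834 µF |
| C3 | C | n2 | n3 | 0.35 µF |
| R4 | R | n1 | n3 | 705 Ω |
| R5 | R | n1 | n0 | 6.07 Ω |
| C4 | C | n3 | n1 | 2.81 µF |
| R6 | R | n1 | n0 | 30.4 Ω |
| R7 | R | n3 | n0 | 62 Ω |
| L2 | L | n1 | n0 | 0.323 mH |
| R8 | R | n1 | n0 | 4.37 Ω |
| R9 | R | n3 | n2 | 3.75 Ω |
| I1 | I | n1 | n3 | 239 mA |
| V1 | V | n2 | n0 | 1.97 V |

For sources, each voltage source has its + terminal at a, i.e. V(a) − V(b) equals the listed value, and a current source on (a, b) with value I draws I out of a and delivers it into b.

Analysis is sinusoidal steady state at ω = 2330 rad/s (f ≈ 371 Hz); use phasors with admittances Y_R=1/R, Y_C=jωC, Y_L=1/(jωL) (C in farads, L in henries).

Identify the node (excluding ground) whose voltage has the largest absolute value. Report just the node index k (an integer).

Apply KCL at each of the 3 non-ground nodes and solve the resulting linear system.
Node n1: branches {C1, R2, R3, C2, R4, R5, C4, R6, L2, R8, I1} → V_1 = -0.04967+0.06686j
Node n2: branches {R1, L1, C1, R2, C3, R9, V1} → V_2 = 1.970+0.000j
Node n3: branches {L1, R3, C3, R4, C4, R7, R9, I1} → V_3 = 2.682-0.03334j
Source currents: i(V1)=-0.1258-0.09388j

3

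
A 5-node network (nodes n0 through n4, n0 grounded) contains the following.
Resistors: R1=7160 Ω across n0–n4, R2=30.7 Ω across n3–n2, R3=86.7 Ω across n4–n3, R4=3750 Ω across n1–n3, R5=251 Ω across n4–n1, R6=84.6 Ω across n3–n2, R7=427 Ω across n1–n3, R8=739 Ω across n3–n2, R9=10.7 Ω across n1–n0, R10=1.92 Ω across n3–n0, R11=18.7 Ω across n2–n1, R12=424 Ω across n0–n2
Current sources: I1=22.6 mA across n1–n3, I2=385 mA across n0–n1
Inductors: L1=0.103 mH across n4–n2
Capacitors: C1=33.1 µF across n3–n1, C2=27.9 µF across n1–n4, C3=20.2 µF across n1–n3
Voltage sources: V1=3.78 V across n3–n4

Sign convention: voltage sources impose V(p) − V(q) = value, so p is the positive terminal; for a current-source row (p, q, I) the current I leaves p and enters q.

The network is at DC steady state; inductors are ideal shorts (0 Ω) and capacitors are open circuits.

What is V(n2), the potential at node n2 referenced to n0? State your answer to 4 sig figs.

-3.233 V

MNA unknowns: 4 node voltages V₁..V_4 plus 2 source currents (L1, V1)
R1: Y=0.0001397 on G[0,4]
R2: Y=0.03257 on G[3,2]
R3: Y=0.01153 on G[4,3]
I1: z[1]−=0.0226, z[3]+=0.0226
R4: Y=0.0002667 on G[1,3]
R5: Y=0.003984 on G[4,1]
R6: Y=0.01182 on G[3,2]
L1: row V4−V2=0, i_L1 at 4,2
C1: Y=0.000 on G[3,1]
C2: Y=0.000 on G[1,4]
R7: Y=0.002342 on G[1,3]
R8: Y=0.001353 on G[3,2]
I2: z[0]−=0.385, z[1]+=0.385
R9: Y=0.09346 on G[1,0]
R10: Y=0.5208 on G[3,0]
C3: Y=0.000 on G[1,3]
R11: Y=0.05348 on G[2,1]
R12: Y=0.002358 on G[0,2]
V1: row V3−V4=3.78, i_V1 at 3,4
solve → V1=1.160, V2=-3.233, V3=0.5466, V4=-3.233
aux → i_L1=-0.4155, i_V1=-0.4770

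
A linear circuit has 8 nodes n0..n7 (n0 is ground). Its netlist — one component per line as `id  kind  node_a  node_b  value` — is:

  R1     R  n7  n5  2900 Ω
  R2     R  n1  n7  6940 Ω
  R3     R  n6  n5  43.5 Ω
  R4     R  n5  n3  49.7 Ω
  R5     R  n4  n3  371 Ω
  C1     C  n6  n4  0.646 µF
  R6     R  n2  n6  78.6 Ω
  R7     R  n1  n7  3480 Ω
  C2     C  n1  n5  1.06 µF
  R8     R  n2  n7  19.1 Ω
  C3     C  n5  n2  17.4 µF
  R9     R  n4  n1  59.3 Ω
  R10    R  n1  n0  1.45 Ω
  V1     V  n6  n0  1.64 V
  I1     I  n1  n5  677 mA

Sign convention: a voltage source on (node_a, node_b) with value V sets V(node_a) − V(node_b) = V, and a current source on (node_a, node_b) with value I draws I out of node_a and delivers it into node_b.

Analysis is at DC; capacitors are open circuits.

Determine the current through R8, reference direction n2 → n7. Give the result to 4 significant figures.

-0.007459 A

Apply KCL at each of the 7 non-ground nodes and solve the resulting linear system.
Node n1: branches {R2, R7, C2, R9, R10, I1} → V_1 = -0.8921
Node n2: branches {R6, R8, C3} → V_2 = 2.226
Node n3: branches {R4, R5} → V_3 = 25.08
Node n4: branches {R5, C1, R9} → V_4 = 2.687
Node n5: branches {R1, R3, R4, C2, C3, I1} → V_5 = 28.08
Node n6: branches {R3, C1, R6, V1} → V_6 = 1.640
Node n7: branches {R1, R2, R7, R8} → V_7 = 2.369
Source currents: i(V1)=0.6152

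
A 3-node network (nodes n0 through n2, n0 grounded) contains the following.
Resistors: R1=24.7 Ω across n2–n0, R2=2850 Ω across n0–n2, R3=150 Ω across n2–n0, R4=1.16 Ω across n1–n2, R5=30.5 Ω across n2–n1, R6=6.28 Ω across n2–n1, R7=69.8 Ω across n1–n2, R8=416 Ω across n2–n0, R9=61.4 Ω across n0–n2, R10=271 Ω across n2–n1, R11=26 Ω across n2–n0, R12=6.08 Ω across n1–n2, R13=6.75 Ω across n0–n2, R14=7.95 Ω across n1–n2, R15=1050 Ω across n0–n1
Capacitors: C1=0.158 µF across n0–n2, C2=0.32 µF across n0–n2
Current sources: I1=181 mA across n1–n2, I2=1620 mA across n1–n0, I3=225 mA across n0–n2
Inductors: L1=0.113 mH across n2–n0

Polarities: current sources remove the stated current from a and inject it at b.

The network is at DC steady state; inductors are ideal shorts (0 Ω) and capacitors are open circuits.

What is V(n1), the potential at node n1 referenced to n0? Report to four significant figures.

Element admittances at DC:
  Y(R1) = 0.04049 S between n2,n0
  Y(R2) = 0.0003509 S between n0,n2
  Y(C1) = 0.000 S between n0,n2
  Y(R3) = 0.006667 S between n2,n0
  I1: injects 0.181 A into n2 (from n1)
  Y(C2) = 0.000 S between n0,n2
  Y(R4) = 0.8621 S between n1,n2
  Y(R5) = 0.03279 S between n2,n1
  L1: short n2↔n0 (DC inductor)
  Y(R6) = 0.1592 S between n2,n1
  Y(R7) = 0.01433 S between n1,n2
  Y(R8) = 0.002404 S between n2,n0
  Y(R9) = 0.01629 S between n0,n2
  Y(R10) = 0.003690 S between n2,n1
  Y(R11) = 0.03846 S between n2,n0
  Y(R12) = 0.1645 S between n1,n2
  Y(R13) = 0.1481 S between n0,n2
  Y(R14) = 0.1258 S between n1,n2
  I2: injects 1.62 A into n0 (from n1)
  Y(R15) = 0.0009524 S between n0,n1
  I3: injects 0.225 A into n2 (from n0)
Assemble and solve the 3×3 MNA system:
  V(n1)=-1.321  V(n2)=0.000
  i(L1)=-1.394

-1.321 V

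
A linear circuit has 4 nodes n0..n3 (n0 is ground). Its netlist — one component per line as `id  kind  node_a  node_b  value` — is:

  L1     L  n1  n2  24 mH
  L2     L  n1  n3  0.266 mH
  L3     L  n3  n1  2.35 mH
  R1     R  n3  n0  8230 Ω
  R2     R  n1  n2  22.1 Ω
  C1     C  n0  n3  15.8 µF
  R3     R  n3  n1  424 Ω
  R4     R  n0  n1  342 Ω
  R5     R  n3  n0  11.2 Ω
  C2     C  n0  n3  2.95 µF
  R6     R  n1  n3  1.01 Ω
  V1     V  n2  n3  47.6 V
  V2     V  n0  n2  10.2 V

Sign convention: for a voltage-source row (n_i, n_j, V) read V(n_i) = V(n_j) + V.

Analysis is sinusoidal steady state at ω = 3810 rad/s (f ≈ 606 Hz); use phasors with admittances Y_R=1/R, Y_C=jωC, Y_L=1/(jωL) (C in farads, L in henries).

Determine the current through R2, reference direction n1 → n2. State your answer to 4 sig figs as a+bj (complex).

-2.095+0.03980j A

MNA unknowns: 3 node voltages V₁..V_3 plus 2 source currents (V1, V2)
L1: Y=0.000-0.01094j on G[1,2]
L2: Y=0.000-0.9867j on G[1,3]
L3: Y=0.000-0.1117j on G[3,1]
R1: Y=0.0001215+0.000j on G[3,0]
R2: Y=0.04525+0.000j on G[1,2]
C1: Y=0.000+0.06020j on G[0,3]
R3: Y=0.002358+0.000j on G[3,1]
R4: Y=0.002924+0.000j on G[0,1]
R5: Y=0.08929+0.000j on G[3,0]
C2: Y=0.000+0.01124j on G[0,3]
R6: Y=0.9901+0.000j on G[1,3]
V1: row V2−V3=47.6, i_V1 at 2,3
V2: row V0−V2=10.2, i_V2 at 0,2
solve → V1=-56.51+0.8797j, V2=-10.20+0.000j, V3=-57.80+0.000j
aux → i_V1=-7.419-3.580j, i_V2=-5.333-4.127j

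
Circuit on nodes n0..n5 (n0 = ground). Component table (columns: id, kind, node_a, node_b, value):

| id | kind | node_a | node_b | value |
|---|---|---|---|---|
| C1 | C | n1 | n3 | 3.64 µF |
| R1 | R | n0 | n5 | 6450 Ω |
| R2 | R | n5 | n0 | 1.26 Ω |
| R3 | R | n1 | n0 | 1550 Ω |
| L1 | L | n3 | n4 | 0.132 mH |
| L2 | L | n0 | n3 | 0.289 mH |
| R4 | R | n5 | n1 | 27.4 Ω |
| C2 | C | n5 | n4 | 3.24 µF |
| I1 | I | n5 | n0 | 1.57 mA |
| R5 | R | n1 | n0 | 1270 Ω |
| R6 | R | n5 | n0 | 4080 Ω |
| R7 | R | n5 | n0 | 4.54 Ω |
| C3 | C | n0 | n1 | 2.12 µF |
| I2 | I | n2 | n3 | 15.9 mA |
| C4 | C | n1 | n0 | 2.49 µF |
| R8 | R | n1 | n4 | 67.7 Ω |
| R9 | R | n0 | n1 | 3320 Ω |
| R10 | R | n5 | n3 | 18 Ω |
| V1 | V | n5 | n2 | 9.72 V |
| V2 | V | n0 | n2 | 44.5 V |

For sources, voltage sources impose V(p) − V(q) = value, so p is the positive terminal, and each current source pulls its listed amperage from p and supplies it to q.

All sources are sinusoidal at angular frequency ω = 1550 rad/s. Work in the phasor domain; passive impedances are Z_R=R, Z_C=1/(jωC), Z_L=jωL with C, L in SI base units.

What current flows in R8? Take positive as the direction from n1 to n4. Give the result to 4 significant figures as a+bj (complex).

-0.3347+0.09225j A

MNA unknowns: 5 node voltages V₁..V_5 plus 2 source currents (V1, V2)
C1: Y=0.000+0.005642j on G[1,3]
R1: Y=0.0001550+0.000j on G[0,5]
R2: Y=0.7937+0.000j on G[5,0]
R3: Y=0.0006452+0.000j on G[1,0]
L1: Y=0.000-4.888j on G[3,4]
L2: Y=0.000-2.232j on G[0,3]
R4: Y=0.03650+0.000j on G[5,1]
C2: Y=0.000+0.005022j on G[5,4]
I1: z[5]−=0.00157, z[0]+=0.00157
R5: Y=0.0007874+0.000j on G[1,0]
R6: Y=0.0002451+0.000j on G[5,0]
R7: Y=0.2203+0.000j on G[5,0]
C3: Y=0.000+0.003286j on G[0,1]
I2: z[2]−=0.0159, z[3]+=0.0159
C4: Y=0.000+0.003859j on G[1,0]
R8: Y=0.01477+0.000j on G[1,4]
R9: Y=0.0003012+0.000j on G[0,1]
R10: Y=0.05556+0.000j on G[5,3]
V1: row V5−V2=9.72, i_V1 at 5,2
V2: row V0−V2=44.5, i_V2 at 0,2
solve → V1=-22.57+5.148j, V2=-44.50+0.000j, V3=0.06875-1.028j, V4=0.08570-1.098j, V5=-34.78+0.000j
aux → i_V1=37.66+0.3059j, i_V2=-37.65-0.3059j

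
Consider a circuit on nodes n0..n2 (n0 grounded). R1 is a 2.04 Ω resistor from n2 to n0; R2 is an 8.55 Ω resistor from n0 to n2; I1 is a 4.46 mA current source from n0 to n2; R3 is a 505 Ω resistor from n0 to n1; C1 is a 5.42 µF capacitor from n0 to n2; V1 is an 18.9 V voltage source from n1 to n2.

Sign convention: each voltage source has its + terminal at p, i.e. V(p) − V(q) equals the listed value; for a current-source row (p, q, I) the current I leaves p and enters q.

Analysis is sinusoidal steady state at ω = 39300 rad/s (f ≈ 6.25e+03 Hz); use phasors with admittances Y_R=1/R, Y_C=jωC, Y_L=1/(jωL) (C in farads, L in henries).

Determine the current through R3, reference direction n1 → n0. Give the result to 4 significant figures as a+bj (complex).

0.03733+3.339e-05j A

Apply KCL at each of the 2 non-ground nodes and solve the resulting linear system.
Node n1: branches {R3, V1} → V_1 = 18.85+0.01686j
Node n2: branches {R1, R2, I1, C1, V1} → V_2 = -0.04822+0.01686j
Source currents: i(V1)=-0.03733-3.339e-05j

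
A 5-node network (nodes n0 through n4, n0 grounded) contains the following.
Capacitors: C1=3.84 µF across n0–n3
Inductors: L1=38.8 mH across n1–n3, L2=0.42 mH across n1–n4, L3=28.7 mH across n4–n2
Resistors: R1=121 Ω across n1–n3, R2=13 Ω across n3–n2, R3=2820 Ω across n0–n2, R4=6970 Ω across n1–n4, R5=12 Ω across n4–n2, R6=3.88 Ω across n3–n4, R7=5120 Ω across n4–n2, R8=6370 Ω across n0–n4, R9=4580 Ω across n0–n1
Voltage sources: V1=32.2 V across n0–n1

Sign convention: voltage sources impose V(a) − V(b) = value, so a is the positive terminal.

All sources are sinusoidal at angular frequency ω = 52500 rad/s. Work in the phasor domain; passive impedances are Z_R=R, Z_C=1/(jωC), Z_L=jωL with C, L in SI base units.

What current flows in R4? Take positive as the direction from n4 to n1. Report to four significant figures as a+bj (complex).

Element admittances at ω=52500 rad/s:
  Y(C1) = 0.000+0.2016j S between n0,n3
  Y(L1) = 0.000-0.0004909j S between n1,n3
  Y(R1) = 0.008264+0.000j S between n1,n3
  Y(R2) = 0.07692+0.000j S between n3,n2
  Y(L2) = 0.000-0.04535j S between n1,n4
  Y(R3) = 0.0003546+0.000j S between n0,n2
  Y(R4) = 0.0001435+0.000j S between n1,n4
  Y(R5) = 0.08333+0.000j S between n4,n2
  Y(R6) = 0.2577+0.000j S between n3,n4
  Y(R7) = 0.0001953+0.000j S between n4,n2
  Y(R8) = 0.0001570+0.000j S between n0,n4
  Y(R9) = 0.0002183+0.000j S between n0,n1
  Y(L3) = 0.000-0.0006637j S between n4,n2
  V1: constraint V(n0)−V(n1) = 32.2
Assemble and solve the 5×5 MNA system:
  V(n1)=-32.20+0.000j  V(n2)=7.967+7.086j  V(n3)=8.779+3.980j  V(n4)=7.230+9.970j
  i(V1)=-0.8055+1.774j

0.005657+0.001430j A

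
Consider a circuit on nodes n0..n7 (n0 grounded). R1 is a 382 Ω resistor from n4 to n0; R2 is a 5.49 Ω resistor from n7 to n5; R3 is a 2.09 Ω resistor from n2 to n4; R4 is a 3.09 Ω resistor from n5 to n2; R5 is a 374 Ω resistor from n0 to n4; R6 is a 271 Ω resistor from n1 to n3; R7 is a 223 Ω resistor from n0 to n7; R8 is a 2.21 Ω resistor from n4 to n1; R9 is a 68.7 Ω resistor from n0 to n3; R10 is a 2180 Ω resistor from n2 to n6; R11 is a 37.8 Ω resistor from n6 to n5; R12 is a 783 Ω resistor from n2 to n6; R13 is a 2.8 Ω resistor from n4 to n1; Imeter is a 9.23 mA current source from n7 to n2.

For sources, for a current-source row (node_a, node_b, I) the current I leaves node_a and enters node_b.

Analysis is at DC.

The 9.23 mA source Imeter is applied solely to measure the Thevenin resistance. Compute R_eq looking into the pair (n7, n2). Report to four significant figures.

Apply KCL at each of the 7 non-ground nodes and solve the resulting linear system.
Node n1: branches {R6, R8, R13} → V_1 = 0.02696
Node n2: branches {R3, R4, R10, R12, Imeter} → V_2 = 0.02752
Node n3: branches {R6, R9} → V_3 = 0.005452
Node n4: branches {R1, R3, R5, R8, R13} → V_4 = 0.02706
Node n5: branches {R2, R4, R11} → V_5 = -0.0001726
Node n6: branches {R10, R11, R12} → V_6 = 0.001533
Node n7: branches {R2, R7, Imeter} → V_7 = -0.04962

R_eq = 8.358 Ω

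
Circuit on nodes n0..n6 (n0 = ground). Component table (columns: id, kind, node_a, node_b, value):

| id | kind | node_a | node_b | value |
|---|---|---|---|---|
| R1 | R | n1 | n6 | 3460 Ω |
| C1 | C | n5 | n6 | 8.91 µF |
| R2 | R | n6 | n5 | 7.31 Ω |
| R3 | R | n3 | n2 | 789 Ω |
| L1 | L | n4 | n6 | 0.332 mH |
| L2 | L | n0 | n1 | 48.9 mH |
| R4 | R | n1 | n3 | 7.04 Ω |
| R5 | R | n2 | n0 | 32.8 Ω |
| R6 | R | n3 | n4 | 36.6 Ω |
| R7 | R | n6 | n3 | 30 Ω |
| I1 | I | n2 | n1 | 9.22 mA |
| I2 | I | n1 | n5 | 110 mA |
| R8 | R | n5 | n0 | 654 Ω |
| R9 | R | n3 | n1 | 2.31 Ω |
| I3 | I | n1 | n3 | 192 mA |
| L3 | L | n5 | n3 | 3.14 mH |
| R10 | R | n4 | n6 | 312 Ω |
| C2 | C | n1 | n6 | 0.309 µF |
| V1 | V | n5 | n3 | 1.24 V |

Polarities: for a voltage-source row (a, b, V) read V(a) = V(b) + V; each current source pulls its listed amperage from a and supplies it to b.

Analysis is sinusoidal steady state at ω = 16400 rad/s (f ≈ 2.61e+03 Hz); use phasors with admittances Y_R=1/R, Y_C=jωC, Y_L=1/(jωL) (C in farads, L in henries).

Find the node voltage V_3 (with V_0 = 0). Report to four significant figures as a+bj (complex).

MNA unknowns: 6 node voltages V₁..V_6 plus 1 source current (V1)
R1: Y=0.0002890+0.000j on G[1,6]
C1: Y=0.000+0.1461j on G[5,6]
R2: Y=0.1368+0.000j on G[6,5]
R3: Y=0.001267+0.000j on G[3,2]
L1: Y=0.000-0.1837j on G[4,6]
L2: Y=0.000-0.001247j on G[0,1]
R4: Y=0.1420+0.000j on G[1,3]
R5: Y=0.03049+0.000j on G[2,0]
R6: Y=0.02732+0.000j on G[3,4]
R7: Y=0.03333+0.000j on G[6,3]
I1: z[2]−=0.00922, z[1]+=0.00922
I2: z[1]−=0.11, z[5]+=0.11
R8: Y=0.001529+0.000j on G[5,0]
R9: Y=0.4329+0.000j on G[3,1]
I3: z[1]−=0.192, z[3]+=0.192
L3: Y=0.000-0.01942j on G[5,3]
R10: Y=0.003205+0.000j on G[4,6]
C2: Y=0.000+0.005068j on G[1,6]
V1: row V5−V3=1.24, i_V1 at 5,3
solve → V1=1.670+0.7751j, V2=-0.2033+0.03026j, V3=2.181+0.7582j, V4=3.168+0.7809j, V5=3.421+0.7582j, V6=3.167+0.9278j
aux → i_V1=0.04527+0.009016j

2.181+0.7582j V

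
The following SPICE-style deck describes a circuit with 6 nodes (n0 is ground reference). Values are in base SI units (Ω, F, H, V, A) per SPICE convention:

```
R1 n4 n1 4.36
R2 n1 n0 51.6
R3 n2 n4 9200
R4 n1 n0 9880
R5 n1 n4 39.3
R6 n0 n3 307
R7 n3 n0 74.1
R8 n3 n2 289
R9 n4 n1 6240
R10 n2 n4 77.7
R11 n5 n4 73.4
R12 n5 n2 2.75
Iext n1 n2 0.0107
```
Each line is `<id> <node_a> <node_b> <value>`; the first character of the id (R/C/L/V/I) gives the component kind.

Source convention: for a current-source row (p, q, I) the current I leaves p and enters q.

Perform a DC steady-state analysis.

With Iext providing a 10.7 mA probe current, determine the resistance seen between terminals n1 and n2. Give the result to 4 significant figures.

Element admittances at DC:
  Y(R1) = 0.2294 S between n4,n1
  Y(R2) = 0.01938 S between n1,n0
  Y(R3) = 0.0001087 S between n2,n4
  Y(R4) = 0.0001012 S between n1,n0
  Y(R5) = 0.02545 S between n1,n4
  Y(R6) = 0.003257 S between n0,n3
  Y(R7) = 0.01350 S between n3,n0
  Y(R8) = 0.003460 S between n3,n2
  Y(R9) = 0.0001603 S between n4,n1
  Y(R10) = 0.01287 S between n2,n4
  Y(R11) = 0.01362 S between n5,n4
  Y(R12) = 0.3636 S between n5,n2
  Iext: injects 0.0107 A into n2 (from n1)
Assemble and solve the 5×5 MNA system:
  V(n1)=-0.05244  V(n2)=0.3562  V(n3)=0.06098  V(n4)=-0.01448  V(n5)=0.3428

R_eq = 38.19 Ω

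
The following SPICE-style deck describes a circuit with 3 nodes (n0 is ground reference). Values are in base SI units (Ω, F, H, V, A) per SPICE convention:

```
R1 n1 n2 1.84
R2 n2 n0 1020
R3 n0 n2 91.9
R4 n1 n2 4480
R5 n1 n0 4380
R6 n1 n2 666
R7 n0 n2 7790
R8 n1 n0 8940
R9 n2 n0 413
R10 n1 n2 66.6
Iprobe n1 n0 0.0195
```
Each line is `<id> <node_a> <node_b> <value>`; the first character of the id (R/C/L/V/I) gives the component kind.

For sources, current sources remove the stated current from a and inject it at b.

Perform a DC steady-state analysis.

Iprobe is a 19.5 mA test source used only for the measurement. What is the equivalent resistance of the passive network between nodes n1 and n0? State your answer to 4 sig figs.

MNA unknowns: 2 node voltages V₁..V_2
R1: Y=0.5435 on G[1,2]
R2: Y=0.0009804 on G[2,0]
R3: Y=0.01088 on G[0,2]
R4: Y=0.0002232 on G[1,2]
R5: Y=0.0002283 on G[1,0]
R6: Y=0.001502 on G[1,2]
R7: Y=0.0001284 on G[0,2]
R8: Y=0.0001119 on G[1,0]
R9: Y=0.002421 on G[2,0]
R10: Y=0.01502 on G[1,2]
Iprobe: z[1]−=0.0195, z[0]+=0.0195
solve → V1=-1.355, V2=-1.321

R_eq = 69.49 Ω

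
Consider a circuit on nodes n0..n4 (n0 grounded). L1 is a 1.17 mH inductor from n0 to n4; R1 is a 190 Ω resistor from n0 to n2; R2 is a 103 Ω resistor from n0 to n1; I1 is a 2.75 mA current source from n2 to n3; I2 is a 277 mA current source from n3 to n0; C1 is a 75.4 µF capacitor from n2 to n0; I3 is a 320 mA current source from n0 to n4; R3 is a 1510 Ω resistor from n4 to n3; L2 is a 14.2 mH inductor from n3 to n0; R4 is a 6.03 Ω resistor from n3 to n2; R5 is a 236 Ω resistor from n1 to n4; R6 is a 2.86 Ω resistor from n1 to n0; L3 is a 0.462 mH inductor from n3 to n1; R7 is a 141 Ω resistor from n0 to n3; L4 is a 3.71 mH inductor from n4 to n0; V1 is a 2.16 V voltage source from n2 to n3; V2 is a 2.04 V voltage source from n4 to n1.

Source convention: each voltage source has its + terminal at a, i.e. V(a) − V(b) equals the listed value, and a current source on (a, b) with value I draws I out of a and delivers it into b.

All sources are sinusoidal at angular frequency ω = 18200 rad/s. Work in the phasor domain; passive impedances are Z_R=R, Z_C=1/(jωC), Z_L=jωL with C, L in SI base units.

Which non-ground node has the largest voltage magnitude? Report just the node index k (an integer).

4

Element admittances at ω=18200 rad/s:
  Y(L1) = 0.000-0.04696j S between n0,n4
  Y(R1) = 0.005263+0.000j S between n0,n2
  Y(R2) = 0.009709+0.000j S between n0,n1
  I1: injects 0.00275 A into n3 (from n2)
  I2: injects 0.277 A into n0 (from n3)
  Y(C1) = 0.000+1.372j S between n2,n0
  I3: injects 0.32 A into n4 (from n0)
  Y(R3) = 0.0006623+0.000j S between n4,n3
  Y(L2) = 0.000-0.003869j S between n3,n0
  Y(R4) = 0.1658+0.000j S between n3,n2
  Y(R5) = 0.004237+0.000j S between n1,n4
  Y(R6) = 0.3497+0.000j S between n1,n0
  Y(L3) = 0.000-0.1189j S between n3,n1
  Y(R7) = 0.007092+0.000j S between n0,n3
  Y(L4) = 0.000-0.01481j S between n4,n0
  V1: constraint V(n2)−V(n3) = 2.16
  V2: constraint V(n4)−V(n1) = 2.04
Assemble and solve the 6×6 MNA system:
  V(n1)=0.2674+1.277j  V(n2)=-0.2379+0.08308j  V(n3)=-2.398+0.08308j  V(n4)=2.307+1.277j
  i(V1)=-0.2457+0.3261j  i(V2)=0.2294+0.1417j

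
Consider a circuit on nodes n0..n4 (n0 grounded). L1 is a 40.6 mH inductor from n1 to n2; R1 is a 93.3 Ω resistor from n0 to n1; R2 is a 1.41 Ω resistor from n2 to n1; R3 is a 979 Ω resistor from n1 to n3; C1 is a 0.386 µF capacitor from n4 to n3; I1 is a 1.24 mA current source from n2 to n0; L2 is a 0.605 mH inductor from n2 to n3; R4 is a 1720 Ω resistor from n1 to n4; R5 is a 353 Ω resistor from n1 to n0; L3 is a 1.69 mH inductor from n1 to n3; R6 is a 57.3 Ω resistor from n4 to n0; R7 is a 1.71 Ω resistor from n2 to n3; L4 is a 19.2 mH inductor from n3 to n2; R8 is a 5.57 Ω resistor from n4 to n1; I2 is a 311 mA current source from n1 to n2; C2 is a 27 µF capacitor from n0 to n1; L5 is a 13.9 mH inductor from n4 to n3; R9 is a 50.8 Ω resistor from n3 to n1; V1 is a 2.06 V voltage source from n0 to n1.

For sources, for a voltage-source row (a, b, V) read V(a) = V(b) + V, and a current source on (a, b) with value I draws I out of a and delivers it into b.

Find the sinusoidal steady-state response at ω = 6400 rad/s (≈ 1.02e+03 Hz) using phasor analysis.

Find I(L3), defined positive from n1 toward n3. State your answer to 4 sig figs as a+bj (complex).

-0.008058+0.03402j A

Apply KCL at each of the 4 non-ground nodes and solve the resulting linear system.
Node n1: branches {L1, R1, R2, R3, R4, R5, L3, R8, I2, C2, R9, V1} → V_1 = -2.060+0.000j
Node n2: branches {L1, R2, I1, L2, R7, L4, I2} → V_2 = -1.647+0.04992j
Node n3: branches {R3, C1, L2, L3, R7, L4, L5, R9} → V_3 = -1.692+0.08715j
Node n4: branches {C1, R4, R6, R8, L5} → V_4 = -1.874-0.008071j
Source currents: i(V1)=-0.05938-0.3561j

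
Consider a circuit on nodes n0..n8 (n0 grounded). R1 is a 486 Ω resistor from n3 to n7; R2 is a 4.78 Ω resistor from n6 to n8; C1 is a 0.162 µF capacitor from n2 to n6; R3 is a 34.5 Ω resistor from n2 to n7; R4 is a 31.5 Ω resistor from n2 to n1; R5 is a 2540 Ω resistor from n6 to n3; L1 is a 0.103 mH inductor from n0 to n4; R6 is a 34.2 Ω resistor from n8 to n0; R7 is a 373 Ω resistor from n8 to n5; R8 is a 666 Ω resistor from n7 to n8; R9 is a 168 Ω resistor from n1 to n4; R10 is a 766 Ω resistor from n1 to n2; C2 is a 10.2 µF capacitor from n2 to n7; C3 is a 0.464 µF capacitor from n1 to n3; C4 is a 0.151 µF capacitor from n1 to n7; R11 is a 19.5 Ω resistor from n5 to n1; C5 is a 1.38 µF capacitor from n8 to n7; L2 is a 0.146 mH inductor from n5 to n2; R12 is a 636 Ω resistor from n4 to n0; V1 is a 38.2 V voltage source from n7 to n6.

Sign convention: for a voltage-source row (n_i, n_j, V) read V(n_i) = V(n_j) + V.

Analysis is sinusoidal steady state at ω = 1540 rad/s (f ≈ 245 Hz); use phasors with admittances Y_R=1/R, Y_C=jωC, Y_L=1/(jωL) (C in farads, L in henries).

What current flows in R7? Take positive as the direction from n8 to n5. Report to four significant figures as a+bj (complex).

-0.08210-0.005774j A

Apply KCL at each of the 8 non-ground nodes and solve the resulting linear system.
Node n1: branches {R4, R9, R10, C3, C4, R11} → V_1 = 24.06+1.730j
Node n2: branches {C1, R3, R4, R10, C2, L2} → V_2 = 25.72+1.844j
Node n3: branches {R1, R5, C3} → V_3 = 25.00-1.071j
Node n4: branches {L1, R9, R12} → V_4 = -0.001606+0.02272j
Node n5: branches {R7, R11, L2} → V_5 = 25.73+1.806j
Node n6: branches {R2, C1, R5, V1} → V_6 = -6.244-0.7949j
Node n7: branches {R1, R3, R8, C2, C4, C5, V1} → V_7 = 31.96-0.7949j
Node n8: branches {R2, R6, R7, R8, C5} → V_8 = -4.898-0.3476j
Source currents: i(V1)=-0.2932-0.1015j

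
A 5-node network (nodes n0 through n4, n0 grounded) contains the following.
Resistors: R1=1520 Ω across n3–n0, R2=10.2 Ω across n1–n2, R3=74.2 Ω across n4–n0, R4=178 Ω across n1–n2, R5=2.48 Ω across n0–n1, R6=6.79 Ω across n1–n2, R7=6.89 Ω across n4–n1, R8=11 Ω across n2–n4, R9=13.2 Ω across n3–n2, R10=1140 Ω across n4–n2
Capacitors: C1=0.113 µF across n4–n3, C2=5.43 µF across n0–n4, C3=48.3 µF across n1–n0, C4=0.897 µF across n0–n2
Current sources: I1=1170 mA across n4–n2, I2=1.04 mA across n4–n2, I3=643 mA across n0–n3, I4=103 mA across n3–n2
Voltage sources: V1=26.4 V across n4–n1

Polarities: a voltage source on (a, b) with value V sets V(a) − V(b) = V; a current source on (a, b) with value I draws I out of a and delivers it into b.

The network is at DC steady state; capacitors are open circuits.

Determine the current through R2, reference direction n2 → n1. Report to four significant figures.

1.208 A

MNA unknowns: 4 node voltages V₁..V_4 plus 1 source current (V1)
R1: Y=0.0006579 on G[3,0]
C1: Y=0.000 on G[4,3]
I1: z[4]−=1.17, z[2]+=1.17
I2: z[4]−=0.00104, z[2]+=0.00104
R2: Y=0.09804 on G[1,2]
I3: z[0]−=0.643, z[3]+=0.643
R3: Y=0.01348 on G[4,0]
R4: Y=0.005618 on G[1,2]
C2: Y=0.000 on G[0,4]
C3: Y=0.000 on G[1,0]
I4: z[3]−=0.103, z[2]+=0.103
R5: Y=0.4032 on G[0,1]
R6: Y=0.1473 on G[1,2]
R7: Y=0.1451 on G[4,1]
R8: Y=0.09091 on G[2,4]
R9: Y=0.07576 on G[3,2]
R10: Y=0.0008772 on G[4,2]
C4: Y=0.000 on G[0,2]
V1: row V4−V1=26.4, i_V1 at 4,1
solve → V1=0.6578, V2=12.98, V3=19.94, V4=27.06
aux → i_V1=-6.659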